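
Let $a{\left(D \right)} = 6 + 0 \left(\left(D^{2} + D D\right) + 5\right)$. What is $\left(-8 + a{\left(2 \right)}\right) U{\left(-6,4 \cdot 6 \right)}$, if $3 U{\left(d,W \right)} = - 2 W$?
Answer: $32$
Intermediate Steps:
$a{\left(D \right)} = 6$ ($a{\left(D \right)} = 6 + 0 \left(\left(D^{2} + D^{2}\right) + 5\right) = 6 + 0 \left(2 D^{2} + 5\right) = 6 + 0 \left(5 + 2 D^{2}\right) = 6 + 0 = 6$)
$U{\left(d,W \right)} = - \frac{2 W}{3}$ ($U{\left(d,W \right)} = \frac{\left(-2\right) W}{3} = - \frac{2 W}{3}$)
$\left(-8 + a{\left(2 \right)}\right) U{\left(-6,4 \cdot 6 \right)} = \left(-8 + 6\right) \left(- \frac{2 \cdot 4 \cdot 6}{3}\right) = - 2 \left(\left(- \frac{2}{3}\right) 24\right) = \left(-2\right) \left(-16\right) = 32$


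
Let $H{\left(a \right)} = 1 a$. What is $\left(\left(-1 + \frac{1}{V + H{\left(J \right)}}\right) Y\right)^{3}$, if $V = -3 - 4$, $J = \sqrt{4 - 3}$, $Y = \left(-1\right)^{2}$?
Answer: $- \frac{343}{216} \approx -1.588$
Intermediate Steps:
$Y = 1$
$J = 1$ ($J = \sqrt{1} = 1$)
$H{\left(a \right)} = a$
$V = -7$ ($V = -3 - 4 = -7$)
$\left(\left(-1 + \frac{1}{V + H{\left(J \right)}}\right) Y\right)^{3} = \left(\left(-1 + \frac{1}{-7 + 1}\right) 1\right)^{3} = \left(\left(-1 + \frac{1}{-6}\right) 1\right)^{3} = \left(\left(-1 - \frac{1}{6}\right) 1\right)^{3} = \left(\left(- \frac{7}{6}\right) 1\right)^{3} = \left(- \frac{7}{6}\right)^{3} = - \frac{343}{216}$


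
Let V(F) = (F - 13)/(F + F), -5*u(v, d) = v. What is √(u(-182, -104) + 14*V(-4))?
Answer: 21*√15/10 ≈ 8.1333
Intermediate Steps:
u(v, d) = -v/5
V(F) = (-13 + F)/(2*F) (V(F) = (-13 + F)/((2*F)) = (-13 + F)*(1/(2*F)) = (-13 + F)/(2*F))
√(u(-182, -104) + 14*V(-4)) = √(-⅕*(-182) + 14*((½)*(-13 - 4)/(-4))) = √(182/5 + 14*((½)*(-¼)*(-17))) = √(182/5 + 14*(17/8)) = √(182/5 + 119/4) = √(1323/20) = 21*√15/10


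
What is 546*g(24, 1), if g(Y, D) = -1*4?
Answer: -2184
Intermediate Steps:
g(Y, D) = -4
546*g(24, 1) = 546*(-4) = -2184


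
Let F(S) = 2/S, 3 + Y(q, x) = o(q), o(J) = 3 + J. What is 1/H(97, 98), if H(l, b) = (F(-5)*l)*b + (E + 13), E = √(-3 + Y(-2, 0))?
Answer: -94735/358988934 - 25*I*√5/358988934 ≈ -0.00026389 - 1.5572e-7*I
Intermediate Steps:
Y(q, x) = q (Y(q, x) = -3 + (3 + q) = q)
E = I*√5 (E = √(-3 - 2) = √(-5) = I*√5 ≈ 2.2361*I)
H(l, b) = 13 + I*√5 - 2*b*l/5 (H(l, b) = ((2/(-5))*l)*b + (I*√5 + 13) = ((2*(-⅕))*l)*b + (13 + I*√5) = (-2*l/5)*b + (13 + I*√5) = -2*b*l/5 + (13 + I*√5) = 13 + I*√5 - 2*b*l/5)
1/H(97, 98) = 1/(13 + I*√5 - ⅖*98*97) = 1/(13 + I*√5 - 19012/5) = 1/(-18947/5 + I*√5)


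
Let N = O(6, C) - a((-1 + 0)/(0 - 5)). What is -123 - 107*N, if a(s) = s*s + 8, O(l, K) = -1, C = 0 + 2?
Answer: 21107/25 ≈ 844.28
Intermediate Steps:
C = 2
a(s) = 8 + s**2 (a(s) = s**2 + 8 = 8 + s**2)
N = -226/25 (N = -1 - (8 + ((-1 + 0)/(0 - 5))**2) = -1 - (8 + (-1/(-5))**2) = -1 - (8 + (-1*(-1/5))**2) = -1 - (8 + (1/5)**2) = -1 - (8 + 1/25) = -1 - 1*201/25 = -1 - 201/25 = -226/25 ≈ -9.0400)
-123 - 107*N = -123 - 107*(-226/25) = -123 + 24182/25 = 21107/25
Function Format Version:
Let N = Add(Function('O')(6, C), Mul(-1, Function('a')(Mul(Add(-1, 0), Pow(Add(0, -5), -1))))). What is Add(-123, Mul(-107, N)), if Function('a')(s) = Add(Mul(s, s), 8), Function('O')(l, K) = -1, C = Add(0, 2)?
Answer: Rational(21107, 25) ≈ 844.28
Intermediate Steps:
C = 2
Function('a')(s) = Add(8, Pow(s, 2)) (Function('a')(s) = Add(Pow(s, 2), 8) = Add(8, Pow(s, 2)))
N = Rational(-226, 25) (N = Add(-1, Mul(-1, Add(8, Pow(Mul(Add(-1, 0), Pow(Add(0, -5), -1)), 2)))) = Add(-1, Mul(-1, Add(8, Pow(Mul(-1, Pow(-5, -1)), 2)))) = Add(-1, Mul(-1, Add(8, Pow(Mul(-1, Rational(-1, 5)), 2)))) = Add(-1, Mul(-1, Add(8, Pow(Rational(1, 5), 2)))) = Add(-1, Mul(-1, Add(8, Rational(1, 25)))) = Add(-1, Mul(-1, Rational(201, 25))) = Add(-1, Rational(-201, 25)) = Rational(-226, 25) ≈ -9.0400)
Add(-123, Mul(-107, N)) = Add(-123, Mul(-107, Rational(-226, 25))) = Add(-123, Rational(24182, 25)) = Rational(21107, 25)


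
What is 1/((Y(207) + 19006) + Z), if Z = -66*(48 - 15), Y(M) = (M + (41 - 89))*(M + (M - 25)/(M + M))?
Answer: 69/3436952 ≈ 2.0076e-5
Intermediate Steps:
Y(M) = (-48 + M)*(M + (-25 + M)/(2*M)) (Y(M) = (M - 48)*(M + (-25 + M)/((2*M))) = (-48 + M)*(M + (-25 + M)*(1/(2*M))) = (-48 + M)*(M + (-25 + M)/(2*M)))
Z = -2178 (Z = -66*33 = -2178)
1/((Y(207) + 19006) + Z) = 1/(((-73/2 + 207² + 600/207 - 95/2*207) + 19006) - 2178) = 1/(((-73/2 + 42849 + 600*(1/207) - 19665/2) + 19006) - 2178) = 1/(((-73/2 + 42849 + 200/69 - 19665/2) + 19006) - 2178) = 1/((2275820/69 + 19006) - 2178) = 1/(3587234/69 - 2178) = 1/(3436952/69) = 69/3436952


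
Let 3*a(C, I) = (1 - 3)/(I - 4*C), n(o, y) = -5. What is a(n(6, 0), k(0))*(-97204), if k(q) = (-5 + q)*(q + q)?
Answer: 48602/15 ≈ 3240.1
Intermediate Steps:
k(q) = 2*q*(-5 + q) (k(q) = (-5 + q)*(2*q) = 2*q*(-5 + q))
a(C, I) = -2/(3*(I - 4*C)) (a(C, I) = ((1 - 3)/(I - 4*C))/3 = (-2/(I - 4*C))/3 = -2/(3*(I - 4*C)))
a(n(6, 0), k(0))*(-97204) = (2/(3*(-2*0*(-5 + 0) + 4*(-5))))*(-97204) = (2/(3*(-2*0*(-5) - 20)))*(-97204) = (2/(3*(-1*0 - 20)))*(-97204) = (2/(3*(0 - 20)))*(-97204) = ((2/3)/(-20))*(-97204) = ((2/3)*(-1/20))*(-97204) = -1/30*(-97204) = 48602/15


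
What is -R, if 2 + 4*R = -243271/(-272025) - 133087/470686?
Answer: 177775455569/512153436600 ≈ 0.34711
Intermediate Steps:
R = -177775455569/512153436600 (R = -½ + (-243271/(-272025) - 133087/470686)/4 = -½ + (-243271*(-1/272025) - 133087*1/470686)/4 = -½ + (243271/272025 - 133087/470686)/4 = -½ + (¼)*(78301262731/128038359150) = -½ + 78301262731/512153436600 = -177775455569/512153436600 ≈ -0.34711)
-R = -1*(-177775455569/512153436600) = 177775455569/512153436600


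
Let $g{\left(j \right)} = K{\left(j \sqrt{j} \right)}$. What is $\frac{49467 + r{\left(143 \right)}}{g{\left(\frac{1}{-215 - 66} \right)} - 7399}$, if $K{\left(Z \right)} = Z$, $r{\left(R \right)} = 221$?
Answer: $- \frac{4078622470778996}{607344382170621} + \frac{6981164 i \sqrt{281}}{607344382170621} \approx -6.7155 + 1.9268 \cdot 10^{-7} i$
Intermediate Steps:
$g{\left(j \right)} = j^{\frac{3}{2}}$ ($g{\left(j \right)} = j \sqrt{j} = j^{\frac{3}{2}}$)
$\frac{49467 + r{\left(143 \right)}}{g{\left(\frac{1}{-215 - 66} \right)} - 7399} = \frac{49467 + 221}{\left(\frac{1}{-215 - 66}\right)^{\frac{3}{2}} - 7399} = \frac{49688}{\left(\frac{1}{-281}\right)^{\frac{3}{2}} - 7399} = \frac{49688}{\left(- \frac{1}{281}\right)^{\frac{3}{2}} - 7399} = \frac{49688}{- \frac{i \sqrt{281}}{78961} - 7399} = \frac{49688}{-7399 - \frac{i \sqrt{281}}{78961}}$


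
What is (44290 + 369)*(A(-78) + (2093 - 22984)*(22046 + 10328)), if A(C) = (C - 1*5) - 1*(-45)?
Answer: -30204010322248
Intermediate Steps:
A(C) = 40 + C (A(C) = (C - 5) + 45 = (-5 + C) + 45 = 40 + C)
(44290 + 369)*(A(-78) + (2093 - 22984)*(22046 + 10328)) = (44290 + 369)*((40 - 78) + (2093 - 22984)*(22046 + 10328)) = 44659*(-38 - 20891*32374) = 44659*(-38 - 676325234) = 44659*(-676325272) = -30204010322248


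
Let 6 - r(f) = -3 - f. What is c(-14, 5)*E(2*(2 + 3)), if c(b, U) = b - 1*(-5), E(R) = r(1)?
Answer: -90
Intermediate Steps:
r(f) = 9 + f (r(f) = 6 - (-3 - f) = 6 + (3 + f) = 9 + f)
E(R) = 10 (E(R) = 9 + 1 = 10)
c(b, U) = 5 + b (c(b, U) = b + 5 = 5 + b)
c(-14, 5)*E(2*(2 + 3)) = (5 - 14)*10 = -9*10 = -90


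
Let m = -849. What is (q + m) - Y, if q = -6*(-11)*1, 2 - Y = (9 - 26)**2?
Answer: -496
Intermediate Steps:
Y = -287 (Y = 2 - (9 - 26)**2 = 2 - 1*(-17)**2 = 2 - 1*289 = 2 - 289 = -287)
q = 66 (q = 66*1 = 66)
(q + m) - Y = (66 - 849) - 1*(-287) = -783 + 287 = -496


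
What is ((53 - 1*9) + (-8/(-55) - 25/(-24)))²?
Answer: 3557764609/1742400 ≈ 2041.9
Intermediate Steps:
((53 - 1*9) + (-8/(-55) - 25/(-24)))² = ((53 - 9) + (-8*(-1/55) - 25*(-1/24)))² = (44 + (8/55 + 25/24))² = (44 + 1567/1320)² = (59647/1320)² = 3557764609/1742400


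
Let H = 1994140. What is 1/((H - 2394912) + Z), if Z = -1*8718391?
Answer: -1/9119163 ≈ -1.0966e-7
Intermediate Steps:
Z = -8718391
1/((H - 2394912) + Z) = 1/((1994140 - 2394912) - 8718391) = 1/(-400772 - 8718391) = 1/(-9119163) = -1/9119163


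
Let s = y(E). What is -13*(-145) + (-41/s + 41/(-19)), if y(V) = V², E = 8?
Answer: 2288757/1216 ≈ 1882.2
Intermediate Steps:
s = 64 (s = 8² = 64)
-13*(-145) + (-41/s + 41/(-19)) = -13*(-145) + (-41/64 + 41/(-19)) = 1885 + (-41*1/64 + 41*(-1/19)) = 1885 + (-41/64 - 41/19) = 1885 - 3403/1216 = 2288757/1216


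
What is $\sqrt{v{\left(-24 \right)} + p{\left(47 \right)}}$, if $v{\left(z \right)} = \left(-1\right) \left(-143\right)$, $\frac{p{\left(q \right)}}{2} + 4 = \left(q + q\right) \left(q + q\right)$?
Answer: $\sqrt{17807} \approx 133.44$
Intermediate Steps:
$p{\left(q \right)} = -8 + 8 q^{2}$ ($p{\left(q \right)} = -8 + 2 \left(q + q\right) \left(q + q\right) = -8 + 2 \cdot 2 q 2 q = -8 + 2 \cdot 4 q^{2} = -8 + 8 q^{2}$)
$v{\left(z \right)} = 143$
$\sqrt{v{\left(-24 \right)} + p{\left(47 \right)}} = \sqrt{143 - \left(8 - 8 \cdot 47^{2}\right)} = \sqrt{143 + \left(-8 + 8 \cdot 2209\right)} = \sqrt{143 + \left(-8 + 17672\right)} = \sqrt{143 + 17664} = \sqrt{17807}$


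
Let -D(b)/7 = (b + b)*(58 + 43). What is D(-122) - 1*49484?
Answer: 123024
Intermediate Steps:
D(b) = -1414*b (D(b) = -7*(b + b)*(58 + 43) = -7*2*b*101 = -1414*b)
D(-122) - 1*49484 = -1414*(-122) - 1*49484 = 172508 - 49484 = 123024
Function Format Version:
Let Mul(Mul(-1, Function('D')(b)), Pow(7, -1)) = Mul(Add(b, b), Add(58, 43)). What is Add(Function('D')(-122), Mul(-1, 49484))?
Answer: 123024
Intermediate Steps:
Function('D')(b) = Mul(-1414, b) (Function('D')(b) = Mul(-7, Mul(Add(b, b), Add(58, 43))) = Mul(-7, Mul(Mul(2, b), 101)) = Mul(-7, Mul(202, b)) = Mul(-1414, b))
Add(Function('D')(-122), Mul(-1, 49484)) = Add(Mul(-1414, -122), Mul(-1, 49484)) = Add(172508, -49484) = 123024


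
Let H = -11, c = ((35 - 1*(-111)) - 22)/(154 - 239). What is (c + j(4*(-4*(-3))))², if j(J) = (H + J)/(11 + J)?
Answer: 17397241/25150225 ≈ 0.69173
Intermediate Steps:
c = -124/85 (c = ((35 + 111) - 22)/(-85) = (146 - 22)*(-1/85) = 124*(-1/85) = -124/85 ≈ -1.4588)
j(J) = (-11 + J)/(11 + J)
(c + j(4*(-4*(-3))))² = (-124/85 + (-11 + 4*(-4*(-3)))/(11 + 4*(-4*(-3))))² = (-124/85 + (-11 + 4*12)/(11 + 4*12))² = (-124/85 + (-11 + 48)/(11 + 48))² = (-124/85 + 37/59)² = (-4171/5015)² = 17397241/25150225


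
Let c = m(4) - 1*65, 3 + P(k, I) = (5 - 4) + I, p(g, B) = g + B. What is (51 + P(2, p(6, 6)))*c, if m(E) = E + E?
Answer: -3477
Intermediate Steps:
m(E) = 2*E
p(g, B) = B + g
P(k, I) = -2 + I (P(k, I) = -3 + ((5 - 4) + I) = -3 + (1 + I) = -2 + I)
c = -57 (c = 2*4 - 1*65 = 8 - 65 = -57)
(51 + P(2, p(6, 6)))*c = (51 + (-2 + (6 + 6)))*(-57) = (51 + (-2 + 12))*(-57) = (51 + 10)*(-57) = 61*(-57) = -3477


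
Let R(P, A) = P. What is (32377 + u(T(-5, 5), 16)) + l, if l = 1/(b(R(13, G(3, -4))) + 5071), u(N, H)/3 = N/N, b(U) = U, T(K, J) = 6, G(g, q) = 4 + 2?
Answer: 164619921/5084 ≈ 32380.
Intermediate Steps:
G(g, q) = 6
u(N, H) = 3 (u(N, H) = 3*(N/N) = 3*1 = 3)
l = 1/5084 (l = 1/(13 + 5071) = 1/5084 ≈ 0.00019670)
(32377 + u(T(-5, 5), 16)) + l = (32377 + 3) + 1/5084 = 32380 + 1/5084 = 164619921/5084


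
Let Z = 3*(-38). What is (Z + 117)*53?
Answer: 159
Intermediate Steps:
Z = -114
(Z + 117)*53 = (-114 + 117)*53 = 3*53 = 159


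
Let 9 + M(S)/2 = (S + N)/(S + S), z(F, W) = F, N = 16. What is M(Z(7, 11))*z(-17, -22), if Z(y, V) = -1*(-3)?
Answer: 595/3 ≈ 198.33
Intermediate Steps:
Z(y, V) = 3
M(S) = -18 + (16 + S)/S (M(S) = -18 + 2*((S + 16)/(S + S)) = -18 + 2*((16 + S)/((2*S))) = -18 + 2*((16 + S)*(1/(2*S))) = -18 + 2*((16 + S)/(2*S)) = -18 + (16 + S)/S)
M(Z(7, 11))*z(-17, -22) = (-17 + 16/3)*(-17) = -35/3*(-17) = 595/3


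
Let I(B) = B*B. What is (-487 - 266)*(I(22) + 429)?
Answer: -687489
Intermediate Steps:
I(B) = B**2
(-487 - 266)*(I(22) + 429) = (-487 - 266)*(22**2 + 429) = -753*(484 + 429) = -753*913 = -687489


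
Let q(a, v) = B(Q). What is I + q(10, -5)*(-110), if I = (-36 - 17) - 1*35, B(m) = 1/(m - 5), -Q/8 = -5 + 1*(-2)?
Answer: -4598/51 ≈ -90.157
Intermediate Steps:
Q = 56 (Q = -8*(-5 + 1*(-2)) = -8*(-5 - 2) = -8*(-7) = 56)
B(m) = 1/(-5 + m)
q(a, v) = 1/51 (q(a, v) = 1/(-5 + 56) = 1/51)
I = -88 (I = -53 - 35 = -88)
I + q(10, -5)*(-110) = -88 + (1/51)*(-110) = -88 - 110/51 = -4598/51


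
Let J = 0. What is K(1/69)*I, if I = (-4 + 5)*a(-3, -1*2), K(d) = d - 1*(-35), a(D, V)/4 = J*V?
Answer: 0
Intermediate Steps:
a(D, V) = 0 (a(D, V) = 4*(0*V) = 4*0 = 0)
K(d) = 35 + d (K(d) = d + 35 = 35 + d)
I = 0 (I = (-4 + 5)*0 = 1*0 = 0)
K(1/69)*I = (35 + 1/69)*0 = (2416/69)*0 = 0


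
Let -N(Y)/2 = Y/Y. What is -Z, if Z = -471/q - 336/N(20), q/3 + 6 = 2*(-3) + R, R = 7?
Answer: -997/5 ≈ -199.40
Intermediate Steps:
q = -15 (q = -18 + 3*(2*(-3) + 7) = -18 + 3*(-6 + 7) = -18 + 3*1 = -18 + 3 = -15)
N(Y) = -2 (N(Y) = -2*Y/Y = -2*1 = -2)
Z = 997/5 (Z = -471/(-15) - 336/(-2) = -471*(-1/15) - 336*(-½) = 157/5 + 168 = 997/5 ≈ 199.40)
-Z = -1*997/5 = -997/5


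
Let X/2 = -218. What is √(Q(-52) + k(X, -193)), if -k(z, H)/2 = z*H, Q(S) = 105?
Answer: I*√168191 ≈ 410.11*I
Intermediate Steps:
X = -436 (X = 2*(-218) = -436)
k(z, H) = -2*H*z (k(z, H) = -2*z*H = -2*H*z)
√(Q(-52) + k(X, -193)) = √(105 - 2*(-193)*(-436)) = √(105 - 168296) = √(-168191) = I*√168191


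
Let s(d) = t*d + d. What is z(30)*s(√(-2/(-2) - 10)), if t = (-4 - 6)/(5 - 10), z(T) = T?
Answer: 270*I ≈ 270.0*I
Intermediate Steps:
t = 2 (t = -10/(-5) = -10*(-⅕) = 2)
s(d) = 3*d (s(d) = 2*d + d = 3*d)
z(30)*s(√(-2/(-2) - 10)) = 30*(3*√(-2/(-2) - 10)) = 30*(3*√(-2*(-½) - 10)) = 30*(3*√(1 - 10)) = 30*(3*√(-9)) = 30*(3*(3*I)) = 30*(9*I) = 270*I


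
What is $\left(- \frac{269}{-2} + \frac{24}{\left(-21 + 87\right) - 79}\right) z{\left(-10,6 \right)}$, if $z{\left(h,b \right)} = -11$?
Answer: $- \frac{37939}{26} \approx -1459.2$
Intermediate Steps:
$\left(- \frac{269}{-2} + \frac{24}{\left(-21 + 87\right) - 79}\right) z{\left(-10,6 \right)} = \left(- \frac{269}{-2} + \frac{24}{\left(-21 + 87\right) - 79}\right) \left(-11\right) = \left(\left(-269\right) \left(- \frac{1}{2}\right) + \frac{24}{66 - 79}\right) \left(-11\right) = \left(\frac{269}{2} + \frac{24}{-13}\right) \left(-11\right) = \left(\frac{269}{2} + 24 \left(- \frac{1}{13}\right)\right) \left(-11\right) = \left(\frac{269}{2} - \frac{24}{13}\right) \left(-11\right) = \frac{3449}{26} \left(-11\right) = - \frac{37939}{26}$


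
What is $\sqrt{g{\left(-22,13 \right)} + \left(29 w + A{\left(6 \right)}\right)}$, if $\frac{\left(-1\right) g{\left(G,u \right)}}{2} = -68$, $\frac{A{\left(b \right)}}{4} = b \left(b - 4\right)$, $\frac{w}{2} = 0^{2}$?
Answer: $2 \sqrt{46} \approx 13.565$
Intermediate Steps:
$w = 0$ ($w = 2 \cdot 0^{2} = 2 \cdot 0 = 0$)
$A{\left(b \right)} = 4 b \left(-4 + b\right)$ ($A{\left(b \right)} = 4 b \left(b - 4\right) = 4 b \left(-4 + b\right)$)
$g{\left(G,u \right)} = 136$ ($g{\left(G,u \right)} = \left(-2\right) \left(-68\right) = 136$)
$\sqrt{g{\left(-22,13 \right)} + \left(29 w + A{\left(6 \right)}\right)} = \sqrt{136 + \left(29 \cdot 0 + 4 \cdot 6 \left(-4 + 6\right)\right)} = \sqrt{136 + \left(0 + 4 \cdot 6 \cdot 2\right)} = \sqrt{136 + \left(0 + 48\right)} = \sqrt{136 + 48} = \sqrt{184} = 2 \sqrt{46}$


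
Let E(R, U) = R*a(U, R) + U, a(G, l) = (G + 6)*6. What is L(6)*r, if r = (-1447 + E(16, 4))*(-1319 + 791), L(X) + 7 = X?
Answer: -255024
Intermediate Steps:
a(G, l) = 36 + 6*G (a(G, l) = (6 + G)*6 = 36 + 6*G)
L(X) = -7 + X
E(R, U) = U + R*(36 + 6*U) (E(R, U) = R*(36 + 6*U) + U = U + R*(36 + 6*U))
r = 255024 (r = (-1447 + (4 + 6*16*(6 + 4)))*(-1319 + 791) = (-1447 + (4 + 6*16*10))*(-528) = (-1447 + (4 + 960))*(-528) = (-1447 + 964)*(-528) = -483*(-528) = 255024)
L(6)*r = (-7 + 6)*255024 = -1*255024 = -255024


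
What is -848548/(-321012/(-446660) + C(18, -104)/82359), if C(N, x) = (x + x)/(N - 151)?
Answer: -1037901620911237740/879094284311 ≈ -1.1806e+6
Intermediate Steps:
C(N, x) = 2*x/(-151 + N) (C(N, x) = (2*x)/(-151 + N) = 2*x/(-151 + N))
-848548/(-321012/(-446660) + C(18, -104)/82359) = -848548/(-321012/(-446660) + (2*(-104)/(-151 + 18))/82359) = -848548/(-321012*(-1/446660) + (2*(-104)/(-133))*(1/82359)) = -848548/(80253/111665 + (2*(-104)*(-1/133))*(1/82359)) = -848548/(80253/111665 + (208/133)*(1/82359)) = -848548/(80253/111665 + 208/10953747) = -848548/879094284311/1223150158755 = -848548*1223150158755/879094284311 = -1037901620911237740/879094284311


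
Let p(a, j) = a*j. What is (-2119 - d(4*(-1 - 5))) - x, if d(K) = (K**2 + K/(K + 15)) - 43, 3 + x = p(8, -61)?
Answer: -6491/3 ≈ -2163.7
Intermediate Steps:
x = -491 (x = -3 + 8*(-61) = -3 - 488 = -491)
d(K) = -43 + K**2 + K/(15 + K) (d(K) = (K**2 + K/(15 + K)) - 43 = -43 + K**2 + K/(15 + K))
(-2119 - d(4*(-1 - 5))) - x = (-2119 - (-645 + (4*(-1 - 5))**3 - 168*(-1 - 5) + 15*(4*(-1 - 5))**2)/(15 + 4*(-1 - 5))) - 1*(-491) = (-2119 - (-645 + (4*(-6))**3 - 168*(-6) + 15*(4*(-6))**2)/(15 + 4*(-6))) + 491 = (-2119 - (-645 + (-24)**3 - 42*(-24) + 15*(-24)**2)/(15 - 24)) + 491 = (-2119 - (-645 - 13824 + 1008 + 15*576)/(-9)) + 491 = (-2119 - (-1)*(-645 - 13824 + 1008 + 8640)/9) + 491 = (-2119 - (-1)*(-4821)/9) + 491 = (-2119 - 1*1607/3) + 491 = (-2119 - 1607/3) + 491 = -7964/3 + 491 = -6491/3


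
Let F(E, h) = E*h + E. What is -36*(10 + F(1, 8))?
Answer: -684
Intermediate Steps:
F(E, h) = E + E*h
-36*(10 + F(1, 8)) = -36*(10 + 1*(1 + 8)) = -36*(10 + 1*9) = -36*(10 + 9) = -36*19 = -684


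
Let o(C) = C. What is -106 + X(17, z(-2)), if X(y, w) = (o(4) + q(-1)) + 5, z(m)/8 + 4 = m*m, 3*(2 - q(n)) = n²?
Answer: -286/3 ≈ -95.333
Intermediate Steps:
q(n) = 2 - n²/3
z(m) = -32 + 8*m² (z(m) = -32 + 8*(m*m) = -32 + 8*m²)
X(y, w) = 32/3 (X(y, w) = (4 + (2 - ⅓*(-1)²)) + 5 = (4 + (2 - ⅓*1)) + 5 = (4 + (2 - ⅓)) + 5 = (4 + 5/3) + 5 = 17/3 + 5 = 32/3)
-106 + X(17, z(-2)) = -106 + 32/3 = -286/3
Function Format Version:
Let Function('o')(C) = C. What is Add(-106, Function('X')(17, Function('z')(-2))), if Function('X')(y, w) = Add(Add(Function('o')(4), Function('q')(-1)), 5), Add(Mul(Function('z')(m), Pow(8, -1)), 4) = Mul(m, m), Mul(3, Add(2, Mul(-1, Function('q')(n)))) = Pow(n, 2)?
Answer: Rational(-286, 3) ≈ -95.333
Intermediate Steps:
Function('q')(n) = Add(2, Mul(Rational(-1, 3), Pow(n, 2)))
Function('z')(m) = Add(-32, Mul(8, Pow(m, 2))) (Function('z')(m) = Add(-32, Mul(8, Mul(m, m))) = Add(-32, Mul(8, Pow(m, 2))))
Function('X')(y, w) = Rational(32, 3) (Function('X')(y, w) = Add(Add(4, Add(2, Mul(Rational(-1, 3), Pow(-1, 2)))), 5) = Add(Add(4, Add(2, Mul(Rational(-1, 3), 1))), 5) = Add(Add(4, Add(2, Rational(-1, 3))), 5) = Add(Add(4, Rational(5, 3)), 5) = Add(Rational(17, 3), 5) = Rational(32, 3))
Add(-106, Function('X')(17, Function('z')(-2))) = Add(-106, Rational(32, 3)) = Rational(-286, 3)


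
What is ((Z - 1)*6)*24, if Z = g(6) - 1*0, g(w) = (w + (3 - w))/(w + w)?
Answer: -108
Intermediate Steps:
g(w) = 3/(2*w) (g(w) = 3/((2*w)) = 3*(1/(2*w)) = 3/(2*w))
Z = 1/4 (Z = (3/2)/6 - 1*0 = (3/2)*(1/6) + 0 = 1/4 + 0 = 1/4 ≈ 0.25000)
((Z - 1)*6)*24 = ((1/4 - 1)*6)*24 = -3/4*6*24 = -9/2*24 = -108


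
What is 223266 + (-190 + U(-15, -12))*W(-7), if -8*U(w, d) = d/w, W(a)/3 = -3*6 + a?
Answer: 475047/2 ≈ 2.3752e+5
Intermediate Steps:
W(a) = -54 + 3*a (W(a) = 3*(-3*6 + a) = 3*(-18 + a) = -54 + 3*a)
U(w, d) = -d/(8*w)
223266 + (-190 + U(-15, -12))*W(-7) = 223266 + (-190 - ⅛*(-12)/(-15))*(-54 + 3*(-7)) = 223266 + (-190 - ⅛*(-12)*(-1/15))*(-54 - 21) = 223266 + (-190 - ⅒)*(-75) = 223266 - 1901/10*(-75) = 223266 + 28515/2 = 475047/2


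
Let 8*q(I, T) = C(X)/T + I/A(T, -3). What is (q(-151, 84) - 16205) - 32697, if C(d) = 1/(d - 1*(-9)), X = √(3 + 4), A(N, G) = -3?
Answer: -2431485775/49728 - √7/49728 ≈ -48896.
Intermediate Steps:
X = √7 ≈ 2.6458
C(d) = 1/(9 + d) (C(d) = 1/(d + 9) = 1/(9 + d))
q(I, T) = -I/24 + 1/(8*T*(9 + √7)) (q(I, T) = (1/((9 + √7)*T) + I/(-3))/8 = (1/(T*(9 + √7)) + I*(-⅓))/8 = (1/(T*(9 + √7)) - I/3)/8 = (-I/3 + 1/(T*(9 + √7)))/8 = -I/24 + 1/(8*T*(9 + √7)))
(q(-151, 84) - 16205) - 32697 = ((1/24)*(3 - 1*(-151)*84*(9 + √7))/(84*(9 + √7)) - 16205) - 32697 = ((1/24)*(1/84)*(3 + (114156 + 12684*√7))/(9 + √7) - 16205) - 32697 = ((1/24)*(1/84)*(114159 + 12684*√7)/(9 + √7) - 16205) - 32697 = ((114159 + 12684*√7)/(2016*(9 + √7)) - 16205) - 32697 = (-16205 + (114159 + 12684*√7)/(2016*(9 + √7))) - 32697 = -48902 + (114159 + 12684*√7)/(2016*(9 + √7))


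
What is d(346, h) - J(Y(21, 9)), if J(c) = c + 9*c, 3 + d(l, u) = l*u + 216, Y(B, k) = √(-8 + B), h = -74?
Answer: -25391 - 10*√13 ≈ -25427.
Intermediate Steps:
d(l, u) = 213 + l*u (d(l, u) = -3 + (l*u + 216) = -3 + (216 + l*u) = 213 + l*u)
J(c) = 10*c
d(346, h) - J(Y(21, 9)) = (213 + 346*(-74)) - 10*√(-8 + 21) = (213 - 25604) - 10*√13 = -25391 - 10*√13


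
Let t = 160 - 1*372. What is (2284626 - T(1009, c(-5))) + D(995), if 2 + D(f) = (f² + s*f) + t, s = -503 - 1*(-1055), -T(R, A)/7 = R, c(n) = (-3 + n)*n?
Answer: 3830740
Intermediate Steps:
c(n) = n*(-3 + n)
T(R, A) = -7*R
s = 552 (s = -503 + 1055 = 552)
t = -212 (t = 160 - 372 = -212)
D(f) = -214 + f² + 552*f (D(f) = -2 + ((f² + 552*f) - 212) = -2 + (-212 + f² + 552*f) = -214 + f² + 552*f)
(2284626 - T(1009, c(-5))) + D(995) = (2284626 - (-7)*1009) + (-214 + 995² + 552*995) = (2284626 - 1*(-7063)) + (-214 + 990025 + 549240) = (2284626 + 7063) + 1539051 = 2291689 + 1539051 = 3830740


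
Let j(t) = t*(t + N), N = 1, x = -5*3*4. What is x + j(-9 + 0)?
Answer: 12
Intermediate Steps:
x = -60 (x = -15*4 = -60)
j(t) = t*(1 + t) (j(t) = t*(t + 1) = t*(1 + t))
x + j(-9 + 0) = -60 + (-9 + 0)*(1 + (-9 + 0)) = -60 - 9*(1 - 9) = -60 - 9*(-8) = -60 + 72 = 12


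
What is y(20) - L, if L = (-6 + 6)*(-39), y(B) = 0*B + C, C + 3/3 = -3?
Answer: -4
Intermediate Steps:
C = -4 (C = -1 - 3 = -4)
y(B) = -4 (y(B) = 0*B - 4 = 0 - 4 = -4)
L = 0 (L = 0*(-39) = 0)
y(20) - L = -4 - 1*0 = -4 + 0 = -4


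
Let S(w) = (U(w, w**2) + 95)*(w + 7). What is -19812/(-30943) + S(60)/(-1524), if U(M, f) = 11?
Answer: -94781849/23578566 ≈ -4.0198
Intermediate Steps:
S(w) = 742 + 106*w (S(w) = (11 + 95)*(w + 7) = 106*(7 + w) = 742 + 106*w)
-19812/(-30943) + S(60)/(-1524) = -19812/(-30943) + (742 + 106*60)/(-1524) = -19812*(-1/30943) + (742 + 6360)*(-1/1524) = 19812/30943 + 7102*(-1/1524) = 19812/30943 - 3551/762 = -94781849/23578566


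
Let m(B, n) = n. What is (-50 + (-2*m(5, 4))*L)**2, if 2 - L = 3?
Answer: 1764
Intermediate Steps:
L = -1 (L = 2 - 1*3 = 2 - 3 = -1)
(-50 + (-2*m(5, 4))*L)**2 = (-50 - 2*4*(-1))**2 = (-50 - 8*(-1))**2 = (-50 + 8)**2 = (-42)**2 = 1764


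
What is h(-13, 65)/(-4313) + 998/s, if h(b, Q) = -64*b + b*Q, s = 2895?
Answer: 4342009/12486135 ≈ 0.34775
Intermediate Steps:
h(b, Q) = -64*b + Q*b
h(-13, 65)/(-4313) + 998/s = -13*(-64 + 65)/(-4313) + 998/2895 = -13*1*(-1/4313) + 998*(1/2895) = -13*(-1/4313) + 998/2895 = 13/4313 + 998/2895 = 4342009/12486135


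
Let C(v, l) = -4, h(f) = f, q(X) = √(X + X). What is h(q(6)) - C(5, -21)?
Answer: 4 + 2*√3 ≈ 7.4641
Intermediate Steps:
q(X) = √2*√X (q(X) = √(2*X) = √2*√X)
h(q(6)) - C(5, -21) = √2*√6 - 1*(-4) = 2*√3 + 4 = 4 + 2*√3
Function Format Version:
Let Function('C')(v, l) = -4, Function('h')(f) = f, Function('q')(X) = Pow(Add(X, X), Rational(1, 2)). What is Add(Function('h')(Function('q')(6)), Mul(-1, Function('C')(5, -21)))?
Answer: Add(4, Mul(2, Pow(3, Rational(1, 2)))) ≈ 7.4641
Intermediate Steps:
Function('q')(X) = Mul(Pow(2, Rational(1, 2)), Pow(X, Rational(1, 2))) (Function('q')(X) = Pow(Mul(2, X), Rational(1, 2)) = Mul(Pow(2, Rational(1, 2)), Pow(X, Rational(1, 2))))
Add(Function('h')(Function('q')(6)), Mul(-1, Function('C')(5, -21))) = Add(Mul(Pow(2, Rational(1, 2)), Pow(6, Rational(1, 2))), Mul(-1, -4)) = Add(Mul(2, Pow(3, Rational(1, 2))), 4) = Add(4, Mul(2, Pow(3, Rational(1, 2))))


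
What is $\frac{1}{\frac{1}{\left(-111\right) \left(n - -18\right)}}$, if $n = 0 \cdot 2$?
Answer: $-1998$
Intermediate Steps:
$n = 0$
$\frac{1}{\frac{1}{\left(-111\right) \left(n - -18\right)}} = \frac{1}{\frac{1}{\left(-111\right) \left(0 - -18\right)}} = \frac{1}{\frac{1}{\left(-111\right) \left(0 + \left(-5 + 23\right)\right)}} = \frac{1}{\frac{1}{\left(-111\right) \left(0 + 18\right)}} = \frac{1}{\frac{1}{\left(-111\right) 18}} = \frac{1}{\frac{1}{-1998}} = \frac{1}{- \frac{1}{1998}} = -1998$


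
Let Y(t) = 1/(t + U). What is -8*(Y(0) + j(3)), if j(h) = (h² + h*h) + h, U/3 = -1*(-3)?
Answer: -1520/9 ≈ -168.89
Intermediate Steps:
U = 9 (U = 3*(-1*(-3)) = 3*3 = 9)
Y(t) = 1/(9 + t) (Y(t) = 1/(t + 9) = 1/(9 + t))
j(h) = h + 2*h² (j(h) = (h² + h²) + h = 2*h² + h = h + 2*h²)
-8*(Y(0) + j(3)) = -8*(1/(9 + 0) + 3*(1 + 2*3)) = -8*(1/9 + 3*(1 + 6)) = -8*(⅑ + 3*7) = -8*(⅑ + 21) = -8*190/9 = -1520/9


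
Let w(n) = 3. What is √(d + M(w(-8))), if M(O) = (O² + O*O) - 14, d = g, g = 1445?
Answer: 3*√161 ≈ 38.066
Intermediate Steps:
d = 1445
M(O) = -14 + 2*O² (M(O) = (O² + O²) - 14 = 2*O² - 14 = -14 + 2*O²)
√(d + M(w(-8))) = √(1445 + (-14 + 2*3²)) = √(1445 + (-14 + 2*9)) = √(1445 + (-14 + 18)) = √(1445 + 4) = √1449 = 3*√161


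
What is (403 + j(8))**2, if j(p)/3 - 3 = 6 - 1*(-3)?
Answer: 192721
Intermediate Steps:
j(p) = 36 (j(p) = 9 + 3*(6 - 1*(-3)) = 9 + 3*(6 + 3) = 9 + 3*9 = 9 + 27 = 36)
(403 + j(8))**2 = (403 + 36)**2 = 439**2 = 192721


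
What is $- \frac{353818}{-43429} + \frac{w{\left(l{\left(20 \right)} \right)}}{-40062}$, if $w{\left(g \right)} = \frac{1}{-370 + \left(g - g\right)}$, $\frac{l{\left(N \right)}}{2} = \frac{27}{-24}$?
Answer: $\frac{5244623028349}{643745461260} \approx 8.147$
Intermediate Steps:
$l{\left(N \right)} = - \frac{9}{4}$ ($l{\left(N \right)} = 2 \frac{27}{-24} = 2 \cdot 27 \left(- \frac{1}{24}\right) = 2 \left(- \frac{9}{8}\right) = - \frac{9}{4}$)
$w{\left(g \right)} = - \frac{1}{370}$ ($w{\left(g \right)} = \frac{1}{-370 + 0} = \frac{1}{-370} = - \frac{1}{370}$)
$- \frac{353818}{-43429} + \frac{w{\left(l{\left(20 \right)} \right)}}{-40062} = - \frac{353818}{-43429} - \frac{1}{370 \left(-40062\right)} = \left(-353818\right) \left(- \frac{1}{43429}\right) - - \frac{1}{14822940} = \frac{353818}{43429} + \frac{1}{14822940} = \frac{5244623028349}{643745461260}$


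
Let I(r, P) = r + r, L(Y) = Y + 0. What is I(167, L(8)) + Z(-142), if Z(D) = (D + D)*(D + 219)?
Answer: -21534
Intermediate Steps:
L(Y) = Y
Z(D) = 2*D*(219 + D) (Z(D) = (2*D)*(219 + D) = 2*D*(219 + D))
I(r, P) = 2*r
I(167, L(8)) + Z(-142) = 2*167 + 2*(-142)*(219 - 142) = 334 + 2*(-142)*77 = 334 - 21868 = -21534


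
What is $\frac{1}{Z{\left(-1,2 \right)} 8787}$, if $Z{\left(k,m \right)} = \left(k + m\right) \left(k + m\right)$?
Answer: $\frac{1}{8787} \approx 0.0001138$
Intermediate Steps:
$Z{\left(k,m \right)} = \left(k + m\right)^{2}$
$\frac{1}{Z{\left(-1,2 \right)} 8787} = \frac{1}{\left(-1 + 2\right)^{2} \cdot 8787} = \frac{1}{1^{2} \cdot 8787} = \frac{1}{1 \cdot 8787} = \frac{1}{8787}$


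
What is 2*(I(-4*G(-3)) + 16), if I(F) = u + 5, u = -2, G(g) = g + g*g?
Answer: 38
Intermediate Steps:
G(g) = g + g²
I(F) = 3 (I(F) = -2 + 5 = 3)
2*(I(-4*G(-3)) + 16) = 2*(3 + 16) = 2*19 = 38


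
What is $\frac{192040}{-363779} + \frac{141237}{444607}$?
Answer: $- \frac{34003273657}{161738689853} \approx -0.21024$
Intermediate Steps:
$\frac{192040}{-363779} + \frac{141237}{444607} = 192040 \left(- \frac{1}{363779}\right) + 141237 \cdot \frac{1}{444607} = - \frac{192040}{363779} + \frac{141237}{444607} = - \frac{34003273657}{161738689853}$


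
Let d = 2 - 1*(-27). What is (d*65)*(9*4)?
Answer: 67860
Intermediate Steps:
d = 29 (d = 2 + 27 = 29)
(d*65)*(9*4) = (29*65)*(9*4) = 1885*36 = 67860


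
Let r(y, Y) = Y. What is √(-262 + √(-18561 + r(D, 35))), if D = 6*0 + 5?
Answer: √(-262 + I*√18526) ≈ 4.0771 + 16.692*I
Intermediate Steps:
D = 5 (D = 0 + 5 = 5)
√(-262 + √(-18561 + r(D, 35))) = √(-262 + √(-18561 + 35)) = √(-262 + √(-18526)) = √(-262 + I*√18526)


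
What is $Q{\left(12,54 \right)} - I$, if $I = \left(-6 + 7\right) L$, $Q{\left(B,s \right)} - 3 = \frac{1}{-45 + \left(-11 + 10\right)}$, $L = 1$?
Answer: $\frac{91}{46} \approx 1.9783$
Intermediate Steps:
$Q{\left(B,s \right)} = \frac{137}{46}$ ($Q{\left(B,s \right)} = 3 + \frac{1}{-45 + \left(-11 + 10\right)} = 3 + \frac{1}{-45 - 1} = 3 + \frac{1}{-46} = 3 - \frac{1}{46} = \frac{137}{46}$)
$I = 1$ ($I = \left(-6 + 7\right) 1 = 1 \cdot 1 = 1$)
$Q{\left(12,54 \right)} - I = \frac{137}{46} - 1 = \frac{91}{46}$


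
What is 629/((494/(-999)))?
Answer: -628371/494 ≈ -1272.0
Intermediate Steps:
629/((494/(-999))) = 629/((494*(-1/999))) = 629/(-494/999) = 629*(-999/494) = -628371/494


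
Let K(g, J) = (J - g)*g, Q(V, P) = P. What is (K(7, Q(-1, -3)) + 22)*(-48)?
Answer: 2304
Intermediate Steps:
K(g, J) = g*(J - g)
(K(7, Q(-1, -3)) + 22)*(-48) = (7*(-3 - 1*7) + 22)*(-48) = (7*(-3 - 7) + 22)*(-48) = (7*(-10) + 22)*(-48) = (-70 + 22)*(-48) = -48*(-48) = 2304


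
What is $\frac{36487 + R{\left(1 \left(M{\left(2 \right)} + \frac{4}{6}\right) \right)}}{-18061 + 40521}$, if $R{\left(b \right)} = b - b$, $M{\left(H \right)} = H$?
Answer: $\frac{36487}{22460} \approx 1.6245$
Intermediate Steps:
$R{\left(b \right)} = 0$
$\frac{36487 + R{\left(1 \left(M{\left(2 \right)} + \frac{4}{6}\right) \right)}}{-18061 + 40521} = \frac{36487 + 0}{-18061 + 40521} = \frac{36487}{22460}$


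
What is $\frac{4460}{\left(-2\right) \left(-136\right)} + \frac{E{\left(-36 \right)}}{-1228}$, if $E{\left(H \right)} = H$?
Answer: $\frac{342917}{20876} \approx 16.426$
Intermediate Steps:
$\frac{4460}{\left(-2\right) \left(-136\right)} + \frac{E{\left(-36 \right)}}{-1228} = \frac{4460}{\left(-2\right) \left(-136\right)} - \frac{36}{-1228} = \frac{4460}{272} - - \frac{9}{307} = 4460 \cdot \frac{1}{272} + \frac{9}{307} = \frac{1115}{68} + \frac{9}{307} = \frac{342917}{20876}$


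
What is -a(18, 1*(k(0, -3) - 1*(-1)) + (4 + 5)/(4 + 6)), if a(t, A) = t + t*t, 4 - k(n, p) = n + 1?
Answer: -342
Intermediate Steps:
k(n, p) = 3 - n (k(n, p) = 4 - (n + 1) = 4 - (1 + n) = 4 + (-1 - n) = 3 - n)
a(t, A) = t + t**2
-a(18, 1*(k(0, -3) - 1*(-1)) + (4 + 5)/(4 + 6)) = -18*(1 + 18) = -18*19 = -1*342 = -342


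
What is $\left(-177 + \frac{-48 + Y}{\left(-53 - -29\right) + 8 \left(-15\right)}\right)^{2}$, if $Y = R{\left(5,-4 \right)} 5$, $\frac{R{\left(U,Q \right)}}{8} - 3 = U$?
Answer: $\frac{2592100}{81} \approx 32001.0$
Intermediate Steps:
$R{\left(U,Q \right)} = 24 + 8 U$
$Y = 320$ ($Y = \left(24 + 8 \cdot 5\right) 5 = \left(24 + 40\right) 5 = 64 \cdot 5 = 320$)
$\left(-177 + \frac{-48 + Y}{\left(-53 - -29\right) + 8 \left(-15\right)}\right)^{2} = \left(-177 + \frac{-48 + 320}{\left(-53 - -29\right) + 8 \left(-15\right)}\right)^{2} = \left(-177 + \frac{272}{\left(-53 + 29\right) - 120}\right)^{2} = \left(-177 + \frac{272}{-24 - 120}\right)^{2} = \left(-177 + \frac{272}{-144}\right)^{2} = \left(-177 + 272 \left(- \frac{1}{144}\right)\right)^{2} = \left(-177 - \frac{17}{9}\right)^{2} = \left(- \frac{1610}{9}\right)^{2} = \frac{2592100}{81}$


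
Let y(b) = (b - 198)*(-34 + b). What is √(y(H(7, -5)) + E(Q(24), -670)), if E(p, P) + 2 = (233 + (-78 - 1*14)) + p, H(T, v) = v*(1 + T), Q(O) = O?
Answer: 15*√79 ≈ 133.32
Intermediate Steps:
y(b) = (-198 + b)*(-34 + b)
E(p, P) = 139 + p (E(p, P) = -2 + ((233 + (-78 - 1*14)) + p) = -2 + ((233 + (-78 - 14)) + p) = -2 + ((233 - 92) + p) = -2 + (141 + p) = 139 + p)
√(y(H(7, -5)) + E(Q(24), -670)) = √((6732 + (-5*(1 + 7))² - (-1160)*(1 + 7)) + (139 + 24)) = √((6732 + (-5*8)² - (-1160)*8) + 163) = √((6732 + (-40)² - 232*(-40)) + 163) = √((6732 + 1600 + 9280) + 163) = √(17612 + 163) = √17775 = 15*√79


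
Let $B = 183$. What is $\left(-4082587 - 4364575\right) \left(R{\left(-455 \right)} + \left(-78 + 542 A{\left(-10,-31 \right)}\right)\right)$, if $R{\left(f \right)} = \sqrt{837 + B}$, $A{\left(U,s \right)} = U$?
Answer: $46442496676 - 16894324 \sqrt{255} \approx 4.6173 \cdot 10^{10}$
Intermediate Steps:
$R{\left(f \right)} = 2 \sqrt{255}$ ($R{\left(f \right)} = \sqrt{837 + 183} = \sqrt{1020} = 2 \sqrt{255}$)
$\left(-4082587 - 4364575\right) \left(R{\left(-455 \right)} + \left(-78 + 542 A{\left(-10,-31 \right)}\right)\right) = \left(-4082587 - 4364575\right) \left(2 \sqrt{255} + \left(-78 + 542 \left(-10\right)\right)\right) = - 8447162 \left(2 \sqrt{255} - 5498\right) = - 8447162 \left(-5498 + 2 \sqrt{255}\right) = 46442496676 - 16894324 \sqrt{255}$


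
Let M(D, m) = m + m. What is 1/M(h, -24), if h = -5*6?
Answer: -1/48 ≈ -0.020833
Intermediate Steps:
h = -30
M(D, m) = 2*m
1/M(h, -24) = 1/(2*(-24)) = 1/(-48) = -1/48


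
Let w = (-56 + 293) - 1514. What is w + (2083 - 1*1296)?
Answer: -490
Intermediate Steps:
w = -1277 (w = 237 - 1514 = -1277)
w + (2083 - 1*1296) = -1277 + (2083 - 1*1296) = -1277 + (2083 - 1296) = -1277 + 787 = -490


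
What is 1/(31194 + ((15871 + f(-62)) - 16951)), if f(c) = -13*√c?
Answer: 15057/453431737 + 13*I*√62/906863474 ≈ 3.3207e-5 + 1.1287e-7*I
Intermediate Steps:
1/(31194 + ((15871 + f(-62)) - 16951)) = 1/(31194 + ((15871 - 13*I*√62) - 16951)) = 1/(31194 + (-1080 - 13*I*√62)) = 1/(30114 - 13*I*√62)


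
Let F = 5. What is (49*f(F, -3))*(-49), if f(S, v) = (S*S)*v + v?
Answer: 187278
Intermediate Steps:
f(S, v) = v + v*S² (f(S, v) = S²*v + v = v*S² + v = v + v*S²)
(49*f(F, -3))*(-49) = (49*(-3*(1 + 5²)))*(-49) = (49*(-3*(1 + 25)))*(-49) = (49*(-3*26))*(-49) = (49*(-78))*(-49) = -3822*(-49) = 187278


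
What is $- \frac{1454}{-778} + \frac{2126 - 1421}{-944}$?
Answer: $\frac{412043}{367216} \approx 1.1221$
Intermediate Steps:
$- \frac{1454}{-778} + \frac{2126 - 1421}{-944} = \left(-1454\right) \left(- \frac{1}{778}\right) + 705 \left(- \frac{1}{944}\right) = \frac{727}{389} - \frac{705}{944} = \frac{412043}{367216}$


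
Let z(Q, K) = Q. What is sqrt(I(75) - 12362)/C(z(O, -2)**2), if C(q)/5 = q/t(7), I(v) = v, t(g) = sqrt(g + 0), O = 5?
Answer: I*sqrt(86009)/125 ≈ 2.3462*I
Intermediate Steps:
t(g) = sqrt(g)
C(q) = 5*q*sqrt(7)/7 (C(q) = 5*(q/(sqrt(7))) = 5*(q*(sqrt(7)/7)) = 5*(q*sqrt(7)/7) = 5*q*sqrt(7)/7)
sqrt(I(75) - 12362)/C(z(O, -2)**2) = sqrt(75 - 12362)/(((5/7)*5**2*sqrt(7))) = sqrt(-12287)/(((5/7)*25*sqrt(7))) = (I*sqrt(12287))/((125*sqrt(7)/7)) = (I*sqrt(12287))*(sqrt(7)/125) = I*sqrt(86009)/125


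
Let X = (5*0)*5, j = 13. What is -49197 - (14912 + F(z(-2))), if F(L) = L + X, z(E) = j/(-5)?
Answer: -320532/5 ≈ -64106.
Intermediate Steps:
X = 0 (X = 0*5 = 0)
z(E) = -13/5 (z(E) = 13/(-5) = 13*(-⅕) = -13/5)
F(L) = L (F(L) = L + 0 = L)
-49197 - (14912 + F(z(-2))) = -49197 - (14912 - 13/5) = -49197 - 1*74547/5 = -49197 - 74547/5 = -320532/5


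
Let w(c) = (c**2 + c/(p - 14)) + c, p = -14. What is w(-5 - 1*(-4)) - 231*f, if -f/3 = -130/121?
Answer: -229309/308 ≈ -744.51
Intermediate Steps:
w(c) = c**2 + 27*c/28 (w(c) = (c**2 + c/(-14 - 14)) + c = (c**2 + c/(-28)) + c = (c**2 - c/28) + c = c**2 + 27*c/28)
f = 390/121 (f = -(-390)/121 = -3*(-130/121) = 390/121 ≈ 3.2231)
w(-5 - 1*(-4)) - 231*f = (-5 - 1*(-4))*(27 + 28*(-5 - 1*(-4)))/28 - 231*390/121 = (-5 + 4)*(27 + 28*(-5 + 4))/28 - 8190/11 = (1/28)*(-1)*(27 + 28*(-1)) - 8190/11 = (1/28)*(-1)*(27 - 28) - 8190/11 = (1/28)*(-1)*(-1) - 8190/11 = 1/28 - 8190/11 = -229309/308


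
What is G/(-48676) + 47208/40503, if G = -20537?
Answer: 1043235573/657174676 ≈ 1.5875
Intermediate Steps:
G/(-48676) + 47208/40503 = -20537/(-48676) + 47208/40503 = -20537*(-1/48676) + 47208*(1/40503) = 20537/48676 + 15736/13501 = 1043235573/657174676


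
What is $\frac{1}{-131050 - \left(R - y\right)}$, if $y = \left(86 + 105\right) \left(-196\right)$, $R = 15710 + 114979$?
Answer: $- \frac{1}{299175} \approx -3.3425 \cdot 10^{-6}$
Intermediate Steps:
$R = 130689$
$y = -37436$ ($y = 191 \left(-196\right) = -37436$)
$\frac{1}{-131050 - \left(R - y\right)} = \frac{1}{-131050 - 168125} = \frac{1}{-299175} = - \frac{1}{299175}$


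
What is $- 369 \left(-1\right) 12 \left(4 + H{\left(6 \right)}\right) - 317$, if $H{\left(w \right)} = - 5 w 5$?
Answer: $-646805$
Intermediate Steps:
$H{\left(w \right)} = - 25 w$
$- 369 \left(-1\right) 12 \left(4 + H{\left(6 \right)}\right) - 317 = - 369 \left(-1\right) 12 \left(4 - 150\right) - 317 = - 369 \left(- 12 \left(4 - 150\right)\right) - 317 = - 369 \left(\left(-12\right) \left(-146\right)\right) - 317 = \left(-369\right) 1752 - 317 = -646488 - 317 = -646805$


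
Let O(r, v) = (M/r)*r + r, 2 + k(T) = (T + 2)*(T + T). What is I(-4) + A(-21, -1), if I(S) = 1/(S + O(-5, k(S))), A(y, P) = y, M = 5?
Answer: -85/4 ≈ -21.250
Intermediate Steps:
k(T) = -2 + 2*T*(2 + T) (k(T) = -2 + (T + 2)*(T + T) = -2 + (2 + T)*(2*T) = -2 + 2*T*(2 + T))
O(r, v) = 5 + r (O(r, v) = (5/r)*r + r = 5 + r)
I(S) = 1/S (I(S) = 1/(S + (5 - 5)) = 1/(S + 0) = 1/S)
I(-4) + A(-21, -1) = 1/(-4) - 21 = -¼ - 21 = -85/4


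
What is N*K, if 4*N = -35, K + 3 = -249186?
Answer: 8721615/4 ≈ 2.1804e+6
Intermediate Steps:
K = -249189 (K = -3 - 249186 = -249189)
N = -35/4 (N = (1/4)*(-35) = -35/4 ≈ -8.7500)
N*K = -35/4*(-249189) = 8721615/4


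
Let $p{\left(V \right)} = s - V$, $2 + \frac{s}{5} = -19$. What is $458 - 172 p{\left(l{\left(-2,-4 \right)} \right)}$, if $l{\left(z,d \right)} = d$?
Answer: $17830$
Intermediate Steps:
$s = -105$ ($s = -10 + 5 \left(-19\right) = -10 - 95 = -105$)
$p{\left(V \right)} = -105 - V$
$458 - 172 p{\left(l{\left(-2,-4 \right)} \right)} = 458 - 172 \left(-105 - -4\right) = 458 - 172 \left(-105 + 4\right) = 458 - -17372 = 458 + 17372 = 17830$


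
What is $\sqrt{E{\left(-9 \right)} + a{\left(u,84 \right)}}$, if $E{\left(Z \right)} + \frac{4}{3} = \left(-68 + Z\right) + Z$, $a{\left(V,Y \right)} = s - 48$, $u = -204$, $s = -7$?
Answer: $\frac{i \sqrt{1281}}{3} \approx 11.93 i$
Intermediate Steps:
$a{\left(V,Y \right)} = -55$ ($a{\left(V,Y \right)} = -7 - 48 = -55$)
$E{\left(Z \right)} = - \frac{208}{3} + 2 Z$ ($E{\left(Z \right)} = - \frac{4}{3} + \left(\left(-68 + Z\right) + Z\right) = - \frac{4}{3} + \left(-68 + 2 Z\right) = - \frac{208}{3} + 2 Z$)
$\sqrt{E{\left(-9 \right)} + a{\left(u,84 \right)}} = \sqrt{\left(- \frac{208}{3} + 2 \left(-9\right)\right) - 55} = \sqrt{\left(- \frac{208}{3} - 18\right) - 55} = \sqrt{- \frac{262}{3} - 55} = \sqrt{- \frac{427}{3}} = \frac{i \sqrt{1281}}{3}$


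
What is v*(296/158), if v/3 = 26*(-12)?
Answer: -138528/79 ≈ -1753.5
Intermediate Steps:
v = -936 (v = 3*(26*(-12)) = 3*(-312) = -936)
v*(296/158) = -277056/158 = -936*148/79 = -138528/79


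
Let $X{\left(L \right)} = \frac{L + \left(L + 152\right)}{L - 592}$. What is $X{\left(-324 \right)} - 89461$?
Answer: $- \frac{20486445}{229} \approx -89461.0$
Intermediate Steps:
$X{\left(L \right)} = \frac{152 + 2 L}{-592 + L}$ ($X{\left(L \right)} = \frac{L + \left(152 + L\right)}{-592 + L} = \frac{152 + 2 L}{-592 + L}$)
$X{\left(-324 \right)} - 89461 = \frac{2 \left(76 - 324\right)}{-592 - 324} - 89461 = 2 \frac{1}{-916} \left(-248\right) - 89461 = 2 \left(- \frac{1}{916}\right) \left(-248\right) - 89461 = \frac{124}{229} - 89461 = - \frac{20486445}{229}$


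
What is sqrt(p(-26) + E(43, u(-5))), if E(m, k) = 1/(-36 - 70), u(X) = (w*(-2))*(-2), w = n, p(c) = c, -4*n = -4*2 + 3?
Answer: I*sqrt(292242)/106 ≈ 5.0999*I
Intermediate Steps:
n = 5/4 (n = -(-4*2 + 3)/4 = -(-8 + 3)/4 = -1/4*(-5) = 5/4 ≈ 1.2500)
w = 5/4 ≈ 1.2500
u(X) = 5 (u(X) = ((5/4)*(-2))*(-2) = -5/2*(-2) = 5)
E(m, k) = -1/106 (E(m, k) = 1/(-106) = -1/106)
sqrt(p(-26) + E(43, u(-5))) = sqrt(-26 - 1/106) = sqrt(-2757/106) = I*sqrt(292242)/106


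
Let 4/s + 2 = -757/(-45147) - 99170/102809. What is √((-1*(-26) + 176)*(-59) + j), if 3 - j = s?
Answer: I*√2230342323921697424539319/13682437423 ≈ 109.15*I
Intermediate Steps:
s = -18566071692/13682437423 (s = 4/(-2 + (-757/(-45147) - 99170/102809)) = 4/(-2 + (-757*(-1/45147) - 99170*1/102809)) = 4/(-2 + (757/45147 - 99170/102809)) = 4/(-2 - 4399401577/4641517923) = 4/(-13682437423/4641517923) = 4*(-4641517923/13682437423) = -18566071692/13682437423 ≈ -1.3569)
j = 59613383961/13682437423 (j = 3 - 1*(-18566071692/13682437423) = 3 + 18566071692/13682437423 = 59613383961/13682437423 ≈ 4.3569)
√((-1*(-26) + 176)*(-59) + j) = √((-1*(-26) + 176)*(-59) + 59613383961/13682437423) = √((26 + 176)*(-59) + 59613383961/13682437423) = √(202*(-59) + 59613383961/13682437423) = √(-11918 + 59613383961/13682437423) = √(-163007675823353/13682437423) = I*√2230342323921697424539319/13682437423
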